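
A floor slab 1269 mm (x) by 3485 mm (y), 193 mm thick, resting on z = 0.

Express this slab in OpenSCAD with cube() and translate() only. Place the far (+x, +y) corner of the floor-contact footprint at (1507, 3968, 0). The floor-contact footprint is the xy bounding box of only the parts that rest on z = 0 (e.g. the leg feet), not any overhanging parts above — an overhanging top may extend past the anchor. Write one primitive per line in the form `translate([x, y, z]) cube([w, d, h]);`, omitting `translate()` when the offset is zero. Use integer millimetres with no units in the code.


translate([238, 483, 0]) cube([1269, 3485, 193]);


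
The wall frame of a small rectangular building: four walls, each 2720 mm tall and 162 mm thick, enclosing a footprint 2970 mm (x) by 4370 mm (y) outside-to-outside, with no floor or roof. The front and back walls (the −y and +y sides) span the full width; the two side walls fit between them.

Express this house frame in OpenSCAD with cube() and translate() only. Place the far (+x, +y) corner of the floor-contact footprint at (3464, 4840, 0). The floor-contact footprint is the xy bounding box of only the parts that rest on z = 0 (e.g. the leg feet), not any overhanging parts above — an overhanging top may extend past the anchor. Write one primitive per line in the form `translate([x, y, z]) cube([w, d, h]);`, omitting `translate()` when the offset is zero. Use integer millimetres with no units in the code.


translate([494, 470, 0]) cube([2970, 162, 2720]);
translate([494, 4678, 0]) cube([2970, 162, 2720]);
translate([494, 632, 0]) cube([162, 4046, 2720]);
translate([3302, 632, 0]) cube([162, 4046, 2720]);


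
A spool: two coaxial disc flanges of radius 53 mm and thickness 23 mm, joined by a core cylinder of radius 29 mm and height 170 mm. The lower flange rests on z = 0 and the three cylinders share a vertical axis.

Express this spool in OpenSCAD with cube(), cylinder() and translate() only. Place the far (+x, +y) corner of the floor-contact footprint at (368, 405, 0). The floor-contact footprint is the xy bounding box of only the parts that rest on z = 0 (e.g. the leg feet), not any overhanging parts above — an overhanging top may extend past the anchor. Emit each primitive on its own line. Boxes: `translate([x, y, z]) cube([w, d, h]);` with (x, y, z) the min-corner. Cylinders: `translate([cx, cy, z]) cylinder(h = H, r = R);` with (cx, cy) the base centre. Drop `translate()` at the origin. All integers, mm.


translate([315, 352, 0]) cylinder(h = 23, r = 53);
translate([315, 352, 23]) cylinder(h = 170, r = 29);
translate([315, 352, 193]) cylinder(h = 23, r = 53);


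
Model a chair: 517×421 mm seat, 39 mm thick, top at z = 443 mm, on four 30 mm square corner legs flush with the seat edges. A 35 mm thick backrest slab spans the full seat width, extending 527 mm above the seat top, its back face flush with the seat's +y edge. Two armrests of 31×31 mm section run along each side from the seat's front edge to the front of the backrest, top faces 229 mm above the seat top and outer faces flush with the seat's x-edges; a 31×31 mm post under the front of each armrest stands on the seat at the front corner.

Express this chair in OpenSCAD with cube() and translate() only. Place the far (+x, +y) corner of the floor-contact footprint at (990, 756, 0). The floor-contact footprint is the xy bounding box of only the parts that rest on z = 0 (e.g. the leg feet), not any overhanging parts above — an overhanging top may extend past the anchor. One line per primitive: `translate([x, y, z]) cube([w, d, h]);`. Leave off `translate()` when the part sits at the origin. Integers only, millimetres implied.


translate([473, 335, 404]) cube([517, 421, 39]);
translate([473, 335, 0]) cube([30, 30, 404]);
translate([960, 335, 0]) cube([30, 30, 404]);
translate([473, 726, 0]) cube([30, 30, 404]);
translate([960, 726, 0]) cube([30, 30, 404]);
translate([473, 721, 443]) cube([517, 35, 527]);
translate([473, 335, 641]) cube([31, 386, 31]);
translate([959, 335, 641]) cube([31, 386, 31]);
translate([473, 335, 443]) cube([31, 31, 198]);
translate([959, 335, 443]) cube([31, 31, 198]);


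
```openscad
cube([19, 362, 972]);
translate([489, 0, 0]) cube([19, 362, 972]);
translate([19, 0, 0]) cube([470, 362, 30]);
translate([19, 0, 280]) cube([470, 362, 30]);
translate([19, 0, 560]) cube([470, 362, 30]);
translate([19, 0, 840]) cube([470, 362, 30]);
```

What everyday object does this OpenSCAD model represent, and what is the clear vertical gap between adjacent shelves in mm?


A bookshelf. The clear shelf gap is 250 mm.

Two tall side panels with 4 horizontal boards between them — a bookshelf. The first two shelf undersides are at z = 0 and z = 280; with shelf thickness 30, the clear gap is 280 − 0 − 30 = 250 mm.


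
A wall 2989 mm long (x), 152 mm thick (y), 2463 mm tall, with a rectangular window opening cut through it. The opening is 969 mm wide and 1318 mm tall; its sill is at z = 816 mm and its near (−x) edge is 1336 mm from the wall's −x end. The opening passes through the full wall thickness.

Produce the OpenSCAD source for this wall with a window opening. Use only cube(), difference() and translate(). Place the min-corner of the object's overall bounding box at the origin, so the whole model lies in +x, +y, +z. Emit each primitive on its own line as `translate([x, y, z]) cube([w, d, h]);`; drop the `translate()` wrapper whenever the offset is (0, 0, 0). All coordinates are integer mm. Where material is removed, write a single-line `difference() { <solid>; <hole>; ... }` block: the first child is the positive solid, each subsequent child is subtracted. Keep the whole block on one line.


difference() { cube([2989, 152, 2463]); translate([1336, 0, 816]) cube([969, 152, 1318]); }


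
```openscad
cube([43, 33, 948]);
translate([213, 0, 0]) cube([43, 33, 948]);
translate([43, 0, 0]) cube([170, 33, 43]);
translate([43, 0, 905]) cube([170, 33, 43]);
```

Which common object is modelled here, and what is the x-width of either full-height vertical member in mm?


A picture frame. The border width is 43 mm.

Four thin pieces enclosing a rectangular opening — a picture frame. The two full-height stiles are 948 mm tall; the top rail sits at z = 905 and is 43 mm tall, so the border above the opening is 948 − 905 = 43 mm, matching the stile x-width.


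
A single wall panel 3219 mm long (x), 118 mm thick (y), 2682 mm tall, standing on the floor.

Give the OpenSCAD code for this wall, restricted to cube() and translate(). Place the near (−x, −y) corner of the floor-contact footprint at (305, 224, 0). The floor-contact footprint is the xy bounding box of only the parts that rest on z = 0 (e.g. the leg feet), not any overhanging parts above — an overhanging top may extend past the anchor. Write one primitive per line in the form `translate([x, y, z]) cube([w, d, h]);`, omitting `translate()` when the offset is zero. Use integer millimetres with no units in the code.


translate([305, 224, 0]) cube([3219, 118, 2682]);


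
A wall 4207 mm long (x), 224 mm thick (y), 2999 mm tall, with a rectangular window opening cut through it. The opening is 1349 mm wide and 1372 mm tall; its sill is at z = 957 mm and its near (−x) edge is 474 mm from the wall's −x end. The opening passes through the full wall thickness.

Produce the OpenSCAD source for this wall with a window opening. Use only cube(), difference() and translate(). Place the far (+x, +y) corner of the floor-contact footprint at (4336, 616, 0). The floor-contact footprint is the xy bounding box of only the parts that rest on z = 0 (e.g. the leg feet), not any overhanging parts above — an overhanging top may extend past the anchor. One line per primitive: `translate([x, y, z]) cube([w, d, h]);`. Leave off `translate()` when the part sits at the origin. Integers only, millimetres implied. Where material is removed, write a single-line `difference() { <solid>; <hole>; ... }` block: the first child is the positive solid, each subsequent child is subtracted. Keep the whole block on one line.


difference() { translate([129, 392, 0]) cube([4207, 224, 2999]); translate([603, 392, 957]) cube([1349, 224, 1372]); }


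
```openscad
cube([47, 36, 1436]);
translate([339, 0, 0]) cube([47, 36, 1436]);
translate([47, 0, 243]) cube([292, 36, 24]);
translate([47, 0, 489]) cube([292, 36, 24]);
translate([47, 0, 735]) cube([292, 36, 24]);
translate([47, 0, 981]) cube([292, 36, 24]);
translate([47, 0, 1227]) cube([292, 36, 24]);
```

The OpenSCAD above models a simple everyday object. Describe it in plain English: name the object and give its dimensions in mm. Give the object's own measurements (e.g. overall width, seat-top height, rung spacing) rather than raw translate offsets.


A straight ladder. Two 47×36 mm vertical rails, 1436 mm tall, stand 386 mm apart (outside-to-outside) with their front faces coplanar on the −y side. 5 rungs, each 36 mm deep and 24 mm tall, span between the inner faces of the rails, front faces flush with the rails. The lowest rung's underside is at z = 243 mm and rungs are spaced 246 mm apart (underside to underside).


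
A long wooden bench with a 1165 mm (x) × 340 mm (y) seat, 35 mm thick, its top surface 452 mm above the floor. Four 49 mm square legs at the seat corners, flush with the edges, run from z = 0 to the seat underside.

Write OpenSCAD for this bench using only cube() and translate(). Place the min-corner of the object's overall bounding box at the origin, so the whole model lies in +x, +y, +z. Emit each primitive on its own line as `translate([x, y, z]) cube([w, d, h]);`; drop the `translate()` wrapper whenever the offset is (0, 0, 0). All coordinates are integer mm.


translate([0, 0, 417]) cube([1165, 340, 35]);
cube([49, 49, 417]);
translate([0, 291, 0]) cube([49, 49, 417]);
translate([1116, 0, 0]) cube([49, 49, 417]);
translate([1116, 291, 0]) cube([49, 49, 417]);


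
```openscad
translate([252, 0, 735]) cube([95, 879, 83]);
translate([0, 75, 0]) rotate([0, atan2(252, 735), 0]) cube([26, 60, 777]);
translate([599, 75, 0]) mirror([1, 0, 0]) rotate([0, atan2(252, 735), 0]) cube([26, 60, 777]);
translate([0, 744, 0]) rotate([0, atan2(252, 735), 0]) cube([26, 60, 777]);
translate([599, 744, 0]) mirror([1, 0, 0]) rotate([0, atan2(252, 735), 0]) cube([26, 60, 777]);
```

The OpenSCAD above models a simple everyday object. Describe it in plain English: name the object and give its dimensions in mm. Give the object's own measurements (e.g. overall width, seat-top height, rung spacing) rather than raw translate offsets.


A sawhorse. A 95×879×83 mm beam (x, y, z) sits on two A-frame leg pairs. Each pair is two raked legs of 26×60 mm section (60 mm along y) splaying symmetrically in x. Each leg rises 735 mm vertically over 252 mm of horizontal reach and is 777 mm long along its own axis. Every leg's outer bottom edge rests on the floor and its outer top edge meets a bottom edge of the beam — the left legs (tilting toward +x) meet the beam's −x bottom edge, the right legs (their mirror images, tilting toward −x) meet its +x bottom edge — so the leg tops tuck under the beam, the beam's underside is 735 mm above the floor, and the feet are 599 mm apart outside-to-outside with the beam centred between them. The two leg pairs are set in 75 mm from either end of the beam.


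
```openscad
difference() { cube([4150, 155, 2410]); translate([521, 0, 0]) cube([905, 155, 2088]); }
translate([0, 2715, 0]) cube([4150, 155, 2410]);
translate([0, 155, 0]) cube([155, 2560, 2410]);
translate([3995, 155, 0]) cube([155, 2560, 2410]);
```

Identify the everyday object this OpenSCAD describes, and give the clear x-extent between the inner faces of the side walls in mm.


A single room. The interior width is 3840 mm.

Four walls enclosing a rectangle with a door in the front wall — a room. Outside width 4150 minus two 155 mm walls gives 3840 mm.


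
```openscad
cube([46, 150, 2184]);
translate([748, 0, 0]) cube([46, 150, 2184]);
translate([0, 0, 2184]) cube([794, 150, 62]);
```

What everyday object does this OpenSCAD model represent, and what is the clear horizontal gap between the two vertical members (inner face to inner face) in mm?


A door frame. The clear opening width is 702 mm.

Two 2184 mm tall posts with a header on top — a door frame. The left jamb is 46 mm wide at x = 0; the right jamb starts at x = 748. The clear opening is 748 − 46 = 702 mm.


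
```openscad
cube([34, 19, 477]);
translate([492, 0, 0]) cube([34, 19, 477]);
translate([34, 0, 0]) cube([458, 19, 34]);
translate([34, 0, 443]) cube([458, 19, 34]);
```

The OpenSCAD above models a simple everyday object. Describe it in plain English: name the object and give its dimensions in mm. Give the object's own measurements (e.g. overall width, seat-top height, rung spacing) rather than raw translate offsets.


A rectangular picture frame lying in the x–z plane (depth along y). The opening is 458 mm wide (x) by 409 mm tall (z), surrounded by a border 34 mm wide on all four sides. The frame is 19 mm deep and is made of two full-height vertical stiles with two horizontal rails fitted between them.


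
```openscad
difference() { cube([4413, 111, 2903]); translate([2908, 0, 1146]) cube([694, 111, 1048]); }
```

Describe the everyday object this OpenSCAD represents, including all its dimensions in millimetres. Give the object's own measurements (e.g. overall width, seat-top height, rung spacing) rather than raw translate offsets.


A wall 4413 mm long (x), 111 mm thick (y), 2903 mm tall, with a rectangular window opening cut through it. The opening is 694 mm wide and 1048 mm tall; its sill is at z = 1146 mm and its near (−x) edge is 2908 mm from the wall's −x end. The opening passes through the full wall thickness.


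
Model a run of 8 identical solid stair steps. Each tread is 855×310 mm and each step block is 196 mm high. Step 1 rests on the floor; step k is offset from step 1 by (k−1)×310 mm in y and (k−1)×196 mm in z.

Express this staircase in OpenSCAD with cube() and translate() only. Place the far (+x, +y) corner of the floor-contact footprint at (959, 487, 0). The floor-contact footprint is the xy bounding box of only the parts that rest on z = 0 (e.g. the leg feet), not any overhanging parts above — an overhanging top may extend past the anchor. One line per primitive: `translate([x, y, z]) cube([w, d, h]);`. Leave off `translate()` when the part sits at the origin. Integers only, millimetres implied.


translate([104, 177, 0]) cube([855, 310, 196]);
translate([104, 487, 196]) cube([855, 310, 196]);
translate([104, 797, 392]) cube([855, 310, 196]);
translate([104, 1107, 588]) cube([855, 310, 196]);
translate([104, 1417, 784]) cube([855, 310, 196]);
translate([104, 1727, 980]) cube([855, 310, 196]);
translate([104, 2037, 1176]) cube([855, 310, 196]);
translate([104, 2347, 1372]) cube([855, 310, 196]);


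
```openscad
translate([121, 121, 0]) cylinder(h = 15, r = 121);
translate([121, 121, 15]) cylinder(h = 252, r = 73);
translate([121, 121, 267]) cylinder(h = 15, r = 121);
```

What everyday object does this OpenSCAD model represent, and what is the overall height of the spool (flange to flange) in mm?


A spool. The overall height is 282 mm.

Three coaxial cylinders, large–small–large — a spool. Two 15 mm flanges and a 252 mm core give 15 + 252 + 15 = 282 mm.


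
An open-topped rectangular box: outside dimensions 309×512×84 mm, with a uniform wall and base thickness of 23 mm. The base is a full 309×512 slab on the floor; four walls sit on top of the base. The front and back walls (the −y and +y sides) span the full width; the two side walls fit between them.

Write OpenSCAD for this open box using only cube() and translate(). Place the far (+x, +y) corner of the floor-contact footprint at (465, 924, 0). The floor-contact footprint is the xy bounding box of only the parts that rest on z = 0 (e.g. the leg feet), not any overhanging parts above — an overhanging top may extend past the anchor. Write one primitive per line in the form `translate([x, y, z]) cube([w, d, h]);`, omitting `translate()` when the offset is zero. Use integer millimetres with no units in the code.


translate([156, 412, 0]) cube([309, 512, 23]);
translate([156, 412, 23]) cube([309, 23, 61]);
translate([156, 901, 23]) cube([309, 23, 61]);
translate([156, 435, 23]) cube([23, 466, 61]);
translate([442, 435, 23]) cube([23, 466, 61]);


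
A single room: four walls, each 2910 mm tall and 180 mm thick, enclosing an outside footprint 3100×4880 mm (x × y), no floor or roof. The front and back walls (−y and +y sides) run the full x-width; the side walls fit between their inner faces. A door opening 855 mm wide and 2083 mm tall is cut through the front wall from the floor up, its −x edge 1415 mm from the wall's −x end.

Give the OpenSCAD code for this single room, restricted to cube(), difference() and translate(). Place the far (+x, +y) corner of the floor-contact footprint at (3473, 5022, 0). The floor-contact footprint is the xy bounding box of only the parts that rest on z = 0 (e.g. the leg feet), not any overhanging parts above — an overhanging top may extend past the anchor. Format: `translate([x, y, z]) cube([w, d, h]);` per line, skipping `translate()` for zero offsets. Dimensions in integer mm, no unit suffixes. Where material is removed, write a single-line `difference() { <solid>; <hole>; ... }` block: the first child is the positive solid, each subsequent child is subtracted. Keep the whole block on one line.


difference() { translate([373, 142, 0]) cube([3100, 180, 2910]); translate([1788, 142, 0]) cube([855, 180, 2083]); }
translate([373, 4842, 0]) cube([3100, 180, 2910]);
translate([373, 322, 0]) cube([180, 4520, 2910]);
translate([3293, 322, 0]) cube([180, 4520, 2910]);


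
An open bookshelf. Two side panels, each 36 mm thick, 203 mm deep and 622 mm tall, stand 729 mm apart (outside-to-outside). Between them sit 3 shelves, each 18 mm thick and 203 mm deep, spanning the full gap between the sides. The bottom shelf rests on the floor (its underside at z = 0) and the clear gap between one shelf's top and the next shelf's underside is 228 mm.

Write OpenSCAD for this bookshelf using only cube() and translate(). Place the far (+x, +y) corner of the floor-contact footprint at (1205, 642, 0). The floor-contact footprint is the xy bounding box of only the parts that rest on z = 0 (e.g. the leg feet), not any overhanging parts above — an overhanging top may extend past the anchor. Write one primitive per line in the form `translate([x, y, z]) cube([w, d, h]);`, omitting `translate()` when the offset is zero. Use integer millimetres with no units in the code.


translate([476, 439, 0]) cube([36, 203, 622]);
translate([1169, 439, 0]) cube([36, 203, 622]);
translate([512, 439, 0]) cube([657, 203, 18]);
translate([512, 439, 246]) cube([657, 203, 18]);
translate([512, 439, 492]) cube([657, 203, 18]);


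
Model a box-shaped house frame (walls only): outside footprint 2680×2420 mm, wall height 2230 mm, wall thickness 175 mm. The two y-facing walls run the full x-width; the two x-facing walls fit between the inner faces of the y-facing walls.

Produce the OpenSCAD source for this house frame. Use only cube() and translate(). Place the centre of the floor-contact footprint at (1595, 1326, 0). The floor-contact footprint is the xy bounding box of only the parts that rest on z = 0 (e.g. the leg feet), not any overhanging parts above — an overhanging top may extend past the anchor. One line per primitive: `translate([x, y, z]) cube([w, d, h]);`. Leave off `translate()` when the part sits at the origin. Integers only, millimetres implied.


translate([255, 116, 0]) cube([2680, 175, 2230]);
translate([255, 2361, 0]) cube([2680, 175, 2230]);
translate([255, 291, 0]) cube([175, 2070, 2230]);
translate([2760, 291, 0]) cube([175, 2070, 2230]);


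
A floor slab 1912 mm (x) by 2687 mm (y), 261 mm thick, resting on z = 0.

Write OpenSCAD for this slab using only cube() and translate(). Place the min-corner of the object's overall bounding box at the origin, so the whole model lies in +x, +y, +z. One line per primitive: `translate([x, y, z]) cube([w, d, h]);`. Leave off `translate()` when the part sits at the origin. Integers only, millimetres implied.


cube([1912, 2687, 261]);


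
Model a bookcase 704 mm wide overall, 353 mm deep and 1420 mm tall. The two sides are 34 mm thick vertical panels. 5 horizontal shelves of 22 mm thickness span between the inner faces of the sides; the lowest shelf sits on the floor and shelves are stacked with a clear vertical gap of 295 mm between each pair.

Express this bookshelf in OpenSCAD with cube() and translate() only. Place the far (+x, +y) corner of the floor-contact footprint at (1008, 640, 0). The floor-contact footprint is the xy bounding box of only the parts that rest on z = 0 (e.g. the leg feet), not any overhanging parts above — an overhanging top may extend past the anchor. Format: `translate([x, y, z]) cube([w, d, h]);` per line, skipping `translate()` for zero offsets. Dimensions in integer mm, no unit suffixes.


translate([304, 287, 0]) cube([34, 353, 1420]);
translate([974, 287, 0]) cube([34, 353, 1420]);
translate([338, 287, 0]) cube([636, 353, 22]);
translate([338, 287, 317]) cube([636, 353, 22]);
translate([338, 287, 634]) cube([636, 353, 22]);
translate([338, 287, 951]) cube([636, 353, 22]);
translate([338, 287, 1268]) cube([636, 353, 22]);


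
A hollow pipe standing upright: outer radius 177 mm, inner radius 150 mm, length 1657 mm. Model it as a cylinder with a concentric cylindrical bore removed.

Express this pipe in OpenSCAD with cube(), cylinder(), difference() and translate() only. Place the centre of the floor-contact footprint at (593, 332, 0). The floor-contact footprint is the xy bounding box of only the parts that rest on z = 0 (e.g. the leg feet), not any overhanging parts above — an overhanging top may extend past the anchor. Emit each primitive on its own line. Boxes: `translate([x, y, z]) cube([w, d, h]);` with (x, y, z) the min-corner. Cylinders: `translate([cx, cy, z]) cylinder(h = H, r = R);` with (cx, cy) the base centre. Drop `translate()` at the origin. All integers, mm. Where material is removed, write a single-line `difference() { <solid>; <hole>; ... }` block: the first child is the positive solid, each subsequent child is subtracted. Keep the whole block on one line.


difference() { translate([593, 332, 0]) cylinder(h = 1657, r = 177); translate([593, 332, 0]) cylinder(h = 1657, r = 150); }


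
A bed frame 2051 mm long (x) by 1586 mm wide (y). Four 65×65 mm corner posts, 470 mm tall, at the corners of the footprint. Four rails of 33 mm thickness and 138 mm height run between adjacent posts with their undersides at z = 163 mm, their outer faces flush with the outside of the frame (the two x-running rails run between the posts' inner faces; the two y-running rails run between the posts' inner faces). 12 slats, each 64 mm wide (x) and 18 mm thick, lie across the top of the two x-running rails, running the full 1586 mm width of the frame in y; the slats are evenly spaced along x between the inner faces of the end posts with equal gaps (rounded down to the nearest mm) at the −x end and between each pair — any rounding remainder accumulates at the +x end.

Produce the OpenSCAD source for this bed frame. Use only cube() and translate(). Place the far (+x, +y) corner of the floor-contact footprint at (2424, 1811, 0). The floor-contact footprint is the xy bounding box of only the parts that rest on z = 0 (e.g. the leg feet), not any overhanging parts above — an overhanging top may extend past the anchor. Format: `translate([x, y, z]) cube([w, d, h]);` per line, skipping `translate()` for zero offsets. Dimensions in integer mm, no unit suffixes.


// slat z = rail_z + rail_h = 163 + 138 = 301
// slat gap = ⌊(1921 − 12·64) / 13⌋ = 88
translate([373, 225, 0]) cube([65, 65, 470]);
translate([373, 1746, 0]) cube([65, 65, 470]);
translate([2359, 225, 0]) cube([65, 65, 470]);
translate([2359, 1746, 0]) cube([65, 65, 470]);
translate([438, 225, 163]) cube([1921, 33, 138]);
translate([438, 1778, 163]) cube([1921, 33, 138]);
translate([373, 290, 163]) cube([33, 1456, 138]);
translate([2391, 290, 163]) cube([33, 1456, 138]);
translate([526, 225, 301]) cube([64, 1586, 18]);
translate([678, 225, 301]) cube([64, 1586, 18]);
translate([830, 225, 301]) cube([64, 1586, 18]);
translate([982, 225, 301]) cube([64, 1586, 18]);
translate([1134, 225, 301]) cube([64, 1586, 18]);
translate([1286, 225, 301]) cube([64, 1586, 18]);
translate([1438, 225, 301]) cube([64, 1586, 18]);
translate([1590, 225, 301]) cube([64, 1586, 18]);
translate([1742, 225, 301]) cube([64, 1586, 18]);
translate([1894, 225, 301]) cube([64, 1586, 18]);
translate([2046, 225, 301]) cube([64, 1586, 18]);
translate([2198, 225, 301]) cube([64, 1586, 18]);


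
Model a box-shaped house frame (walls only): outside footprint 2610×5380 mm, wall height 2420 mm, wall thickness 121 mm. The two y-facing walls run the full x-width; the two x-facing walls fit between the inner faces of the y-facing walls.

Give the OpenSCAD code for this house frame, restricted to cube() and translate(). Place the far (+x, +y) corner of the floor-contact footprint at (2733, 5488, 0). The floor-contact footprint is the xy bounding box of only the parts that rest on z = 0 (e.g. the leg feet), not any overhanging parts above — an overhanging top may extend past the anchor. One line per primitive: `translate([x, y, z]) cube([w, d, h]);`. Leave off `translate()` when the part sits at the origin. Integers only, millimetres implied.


translate([123, 108, 0]) cube([2610, 121, 2420]);
translate([123, 5367, 0]) cube([2610, 121, 2420]);
translate([123, 229, 0]) cube([121, 5138, 2420]);
translate([2612, 229, 0]) cube([121, 5138, 2420]);


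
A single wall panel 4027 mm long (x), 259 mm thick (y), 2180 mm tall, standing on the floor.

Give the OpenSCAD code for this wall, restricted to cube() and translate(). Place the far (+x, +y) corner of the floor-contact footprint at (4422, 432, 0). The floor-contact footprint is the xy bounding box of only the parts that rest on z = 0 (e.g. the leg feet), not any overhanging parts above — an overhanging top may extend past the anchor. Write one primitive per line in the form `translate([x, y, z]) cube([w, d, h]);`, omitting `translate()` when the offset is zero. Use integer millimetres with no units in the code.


translate([395, 173, 0]) cube([4027, 259, 2180]);


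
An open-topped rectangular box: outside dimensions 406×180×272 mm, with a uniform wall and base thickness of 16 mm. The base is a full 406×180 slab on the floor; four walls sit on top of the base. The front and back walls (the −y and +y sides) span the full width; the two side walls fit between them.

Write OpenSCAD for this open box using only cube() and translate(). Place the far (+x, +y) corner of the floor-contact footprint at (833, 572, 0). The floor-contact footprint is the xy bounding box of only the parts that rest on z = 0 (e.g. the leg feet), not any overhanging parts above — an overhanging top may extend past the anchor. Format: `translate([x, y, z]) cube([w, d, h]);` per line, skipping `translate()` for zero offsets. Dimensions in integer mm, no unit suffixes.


translate([427, 392, 0]) cube([406, 180, 16]);
translate([427, 392, 16]) cube([406, 16, 256]);
translate([427, 556, 16]) cube([406, 16, 256]);
translate([427, 408, 16]) cube([16, 148, 256]);
translate([817, 408, 16]) cube([16, 148, 256]);


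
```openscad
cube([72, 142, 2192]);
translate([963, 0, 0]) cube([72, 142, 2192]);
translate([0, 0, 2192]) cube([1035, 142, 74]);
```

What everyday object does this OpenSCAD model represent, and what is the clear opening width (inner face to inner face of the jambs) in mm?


A door frame. The clear opening width is 891 mm.

Two 2192 mm tall posts with a header on top — a door frame. The left jamb is 72 mm wide at x = 0; the right jamb starts at x = 963. The clear opening is 963 − 72 = 891 mm.


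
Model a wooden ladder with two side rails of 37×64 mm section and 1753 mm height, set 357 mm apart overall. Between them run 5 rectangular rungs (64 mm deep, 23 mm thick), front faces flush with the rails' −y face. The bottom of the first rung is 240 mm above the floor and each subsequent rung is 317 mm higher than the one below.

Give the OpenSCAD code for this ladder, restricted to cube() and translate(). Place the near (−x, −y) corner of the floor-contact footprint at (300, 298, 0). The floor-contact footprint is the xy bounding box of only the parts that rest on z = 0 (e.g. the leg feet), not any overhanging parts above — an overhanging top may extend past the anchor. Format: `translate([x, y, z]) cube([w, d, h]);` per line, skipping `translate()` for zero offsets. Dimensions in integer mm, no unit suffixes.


translate([300, 298, 0]) cube([37, 64, 1753]);
translate([620, 298, 0]) cube([37, 64, 1753]);
translate([337, 298, 240]) cube([283, 64, 23]);
translate([337, 298, 557]) cube([283, 64, 23]);
translate([337, 298, 874]) cube([283, 64, 23]);
translate([337, 298, 1191]) cube([283, 64, 23]);
translate([337, 298, 1508]) cube([283, 64, 23]);


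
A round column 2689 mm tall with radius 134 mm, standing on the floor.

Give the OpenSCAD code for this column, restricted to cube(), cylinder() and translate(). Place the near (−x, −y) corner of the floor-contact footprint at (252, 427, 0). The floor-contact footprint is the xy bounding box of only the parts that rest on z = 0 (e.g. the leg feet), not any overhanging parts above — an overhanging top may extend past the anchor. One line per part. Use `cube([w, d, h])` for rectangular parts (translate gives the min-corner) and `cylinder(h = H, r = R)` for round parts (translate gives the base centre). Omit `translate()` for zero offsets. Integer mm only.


translate([386, 561, 0]) cylinder(h = 2689, r = 134);


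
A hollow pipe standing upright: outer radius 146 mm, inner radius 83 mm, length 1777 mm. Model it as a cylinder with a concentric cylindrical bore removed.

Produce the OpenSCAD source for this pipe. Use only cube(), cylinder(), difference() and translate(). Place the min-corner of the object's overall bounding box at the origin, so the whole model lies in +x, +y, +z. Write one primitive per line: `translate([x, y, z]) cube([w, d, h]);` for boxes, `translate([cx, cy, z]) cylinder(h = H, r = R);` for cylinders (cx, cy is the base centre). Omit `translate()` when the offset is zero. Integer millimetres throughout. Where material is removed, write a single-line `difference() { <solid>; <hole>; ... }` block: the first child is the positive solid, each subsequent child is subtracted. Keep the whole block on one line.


difference() { translate([146, 146, 0]) cylinder(h = 1777, r = 146); translate([146, 146, 0]) cylinder(h = 1777, r = 83); }


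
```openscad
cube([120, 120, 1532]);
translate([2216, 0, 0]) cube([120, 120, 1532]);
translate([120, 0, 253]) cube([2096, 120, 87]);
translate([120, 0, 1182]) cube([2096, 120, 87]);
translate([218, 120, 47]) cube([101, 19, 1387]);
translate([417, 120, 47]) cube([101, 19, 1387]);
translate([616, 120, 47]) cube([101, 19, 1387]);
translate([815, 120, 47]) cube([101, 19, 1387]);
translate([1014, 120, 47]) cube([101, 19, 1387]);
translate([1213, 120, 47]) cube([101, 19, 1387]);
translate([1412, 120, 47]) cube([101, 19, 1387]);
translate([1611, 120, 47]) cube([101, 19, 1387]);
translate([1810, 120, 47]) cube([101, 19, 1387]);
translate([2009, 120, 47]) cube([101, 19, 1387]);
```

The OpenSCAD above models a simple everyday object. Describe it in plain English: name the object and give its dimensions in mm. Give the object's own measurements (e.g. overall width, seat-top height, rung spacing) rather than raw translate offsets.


A fence section. Two 120×120 mm posts, 1532 mm tall, stand on the floor with a clear span of 2096 mm between their inner faces. Two horizontal rails of 120×87 mm section span the gap between the posts with their undersides at z = 253 mm and z = 1182 mm, flush with the posts' −y face. 10 pickets, each 101 mm wide, 19 mm thick and 1387 mm tall, are fixed to the +y face of the rails with their bottoms at z = 47 mm, spaced across the span with a 98 mm gap after the −x post and between neighbouring pickets, with 106 mm left before the +x post.


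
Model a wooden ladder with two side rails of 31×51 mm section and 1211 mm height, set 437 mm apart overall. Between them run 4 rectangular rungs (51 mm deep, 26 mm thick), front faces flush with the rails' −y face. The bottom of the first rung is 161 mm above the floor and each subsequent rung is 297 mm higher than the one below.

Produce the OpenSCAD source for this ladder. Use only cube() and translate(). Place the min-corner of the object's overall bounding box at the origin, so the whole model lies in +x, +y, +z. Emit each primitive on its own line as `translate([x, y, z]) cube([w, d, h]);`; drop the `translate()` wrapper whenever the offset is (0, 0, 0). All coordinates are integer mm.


// rung span = 437 - 2*31 = 375
// rung[k] z = 161 + k*297
cube([31, 51, 1211]);
translate([406, 0, 0]) cube([31, 51, 1211]);
translate([31, 0, 161]) cube([375, 51, 26]);
translate([31, 0, 458]) cube([375, 51, 26]);
translate([31, 0, 755]) cube([375, 51, 26]);
translate([31, 0, 1052]) cube([375, 51, 26]);


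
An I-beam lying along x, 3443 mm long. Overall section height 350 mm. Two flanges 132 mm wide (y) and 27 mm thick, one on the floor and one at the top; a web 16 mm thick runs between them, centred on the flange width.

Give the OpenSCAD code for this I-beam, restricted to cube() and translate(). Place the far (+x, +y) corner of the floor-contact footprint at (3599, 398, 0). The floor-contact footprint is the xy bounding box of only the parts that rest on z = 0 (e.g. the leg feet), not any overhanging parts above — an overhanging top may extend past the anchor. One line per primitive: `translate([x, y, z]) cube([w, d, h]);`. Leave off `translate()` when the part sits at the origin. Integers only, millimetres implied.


translate([156, 266, 0]) cube([3443, 132, 27]);
translate([156, 324, 27]) cube([3443, 16, 296]);
translate([156, 266, 323]) cube([3443, 132, 27]);


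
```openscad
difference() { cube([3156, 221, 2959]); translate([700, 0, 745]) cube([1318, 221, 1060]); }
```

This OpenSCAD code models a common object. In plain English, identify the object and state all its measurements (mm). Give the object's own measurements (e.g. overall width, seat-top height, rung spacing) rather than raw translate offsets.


A wall 3156 mm long (x), 221 mm thick (y), 2959 mm tall, with a rectangular window opening cut through it. The opening is 1318 mm wide and 1060 mm tall; its sill is at z = 745 mm and its near (−x) edge is 700 mm from the wall's −x end. The opening passes through the full wall thickness.


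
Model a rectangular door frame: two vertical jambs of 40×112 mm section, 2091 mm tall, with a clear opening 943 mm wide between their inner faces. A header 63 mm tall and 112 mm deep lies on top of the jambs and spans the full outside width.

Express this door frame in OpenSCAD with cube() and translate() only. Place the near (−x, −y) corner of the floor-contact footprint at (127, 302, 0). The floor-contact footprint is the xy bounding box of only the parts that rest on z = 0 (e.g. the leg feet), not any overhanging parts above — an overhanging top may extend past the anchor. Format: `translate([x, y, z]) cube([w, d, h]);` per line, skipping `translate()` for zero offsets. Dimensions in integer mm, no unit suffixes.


translate([127, 302, 0]) cube([40, 112, 2091]);
translate([1110, 302, 0]) cube([40, 112, 2091]);
translate([127, 302, 2091]) cube([1023, 112, 63]);


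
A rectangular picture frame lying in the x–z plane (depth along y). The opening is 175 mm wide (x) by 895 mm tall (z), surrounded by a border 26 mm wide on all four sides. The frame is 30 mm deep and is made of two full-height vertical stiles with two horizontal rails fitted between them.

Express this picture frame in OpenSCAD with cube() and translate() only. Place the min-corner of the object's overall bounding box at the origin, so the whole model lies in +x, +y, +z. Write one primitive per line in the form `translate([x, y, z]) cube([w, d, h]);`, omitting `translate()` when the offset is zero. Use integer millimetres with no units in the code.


cube([26, 30, 947]);
translate([201, 0, 0]) cube([26, 30, 947]);
translate([26, 0, 0]) cube([175, 30, 26]);
translate([26, 0, 921]) cube([175, 30, 26]);


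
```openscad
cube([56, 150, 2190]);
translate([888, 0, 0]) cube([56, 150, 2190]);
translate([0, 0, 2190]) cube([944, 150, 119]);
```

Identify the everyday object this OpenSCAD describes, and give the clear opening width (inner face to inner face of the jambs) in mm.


A door frame. The clear opening width is 832 mm.

Two 2190 mm tall posts with a header on top — a door frame. The left jamb is 56 mm wide at x = 0; the right jamb starts at x = 888. The clear opening is 888 − 56 = 832 mm.


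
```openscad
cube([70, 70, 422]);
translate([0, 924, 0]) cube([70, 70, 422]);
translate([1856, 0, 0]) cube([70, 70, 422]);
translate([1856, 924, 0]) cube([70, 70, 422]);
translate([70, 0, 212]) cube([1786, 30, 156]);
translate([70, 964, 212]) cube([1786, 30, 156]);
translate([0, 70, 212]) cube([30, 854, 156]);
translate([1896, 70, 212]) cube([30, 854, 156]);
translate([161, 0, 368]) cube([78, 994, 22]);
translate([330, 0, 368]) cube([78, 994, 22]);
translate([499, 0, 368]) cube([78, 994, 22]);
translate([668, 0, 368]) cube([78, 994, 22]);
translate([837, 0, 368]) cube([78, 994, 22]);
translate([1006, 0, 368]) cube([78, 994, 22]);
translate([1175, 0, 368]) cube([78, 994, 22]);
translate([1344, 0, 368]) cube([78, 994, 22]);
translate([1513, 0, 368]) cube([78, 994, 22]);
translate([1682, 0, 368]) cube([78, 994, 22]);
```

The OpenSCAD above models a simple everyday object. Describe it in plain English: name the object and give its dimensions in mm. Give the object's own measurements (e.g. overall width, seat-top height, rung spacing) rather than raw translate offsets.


A bed frame 1926 mm long (x) by 994 mm wide (y). Four 70×70 mm corner posts, 422 mm tall, at the corners of the footprint. Four rails of 30 mm thickness and 156 mm height run between adjacent posts with their undersides at z = 212 mm, their outer faces flush with the outside of the frame (the two x-running rails run between the posts' inner faces; the two y-running rails run between the posts' inner faces). 10 slats, each 78 mm wide (x) and 22 mm thick, lie across the top of the two x-running rails, running the full 994 mm width of the frame in y; along x they sit between the end posts with a 91 mm gap after the −x posts and between neighbouring slats, leaving 96 mm before the +x posts.


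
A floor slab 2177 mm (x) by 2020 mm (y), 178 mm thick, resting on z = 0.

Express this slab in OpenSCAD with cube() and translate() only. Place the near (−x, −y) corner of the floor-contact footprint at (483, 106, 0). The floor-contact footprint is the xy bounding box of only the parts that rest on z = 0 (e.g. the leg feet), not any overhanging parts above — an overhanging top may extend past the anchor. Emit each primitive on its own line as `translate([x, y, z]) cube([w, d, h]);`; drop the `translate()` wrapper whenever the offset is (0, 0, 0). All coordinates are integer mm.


translate([483, 106, 0]) cube([2177, 2020, 178]);


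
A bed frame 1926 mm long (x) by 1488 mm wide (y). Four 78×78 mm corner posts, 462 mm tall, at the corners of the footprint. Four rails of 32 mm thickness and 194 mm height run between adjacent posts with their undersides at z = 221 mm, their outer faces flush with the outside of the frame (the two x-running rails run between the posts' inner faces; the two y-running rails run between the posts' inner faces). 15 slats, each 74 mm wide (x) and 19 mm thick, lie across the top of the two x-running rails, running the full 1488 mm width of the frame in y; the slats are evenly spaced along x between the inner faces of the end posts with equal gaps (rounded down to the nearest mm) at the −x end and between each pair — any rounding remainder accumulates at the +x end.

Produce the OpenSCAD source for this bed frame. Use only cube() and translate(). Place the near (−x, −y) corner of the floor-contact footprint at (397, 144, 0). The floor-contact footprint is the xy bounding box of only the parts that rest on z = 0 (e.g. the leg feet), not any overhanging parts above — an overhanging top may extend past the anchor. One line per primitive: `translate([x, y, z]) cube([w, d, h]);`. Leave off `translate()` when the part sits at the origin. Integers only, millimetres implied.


// slat z = rail_z + rail_h = 221 + 194 = 415
// slat gap = ⌊(1770 − 15·74) / 16⌋ = 41
translate([397, 144, 0]) cube([78, 78, 462]);
translate([397, 1554, 0]) cube([78, 78, 462]);
translate([2245, 144, 0]) cube([78, 78, 462]);
translate([2245, 1554, 0]) cube([78, 78, 462]);
translate([475, 144, 221]) cube([1770, 32, 194]);
translate([475, 1600, 221]) cube([1770, 32, 194]);
translate([397, 222, 221]) cube([32, 1332, 194]);
translate([2291, 222, 221]) cube([32, 1332, 194]);
translate([516, 144, 415]) cube([74, 1488, 19]);
translate([631, 144, 415]) cube([74, 1488, 19]);
translate([746, 144, 415]) cube([74, 1488, 19]);
translate([861, 144, 415]) cube([74, 1488, 19]);
translate([976, 144, 415]) cube([74, 1488, 19]);
translate([1091, 144, 415]) cube([74, 1488, 19]);
translate([1206, 144, 415]) cube([74, 1488, 19]);
translate([1321, 144, 415]) cube([74, 1488, 19]);
translate([1436, 144, 415]) cube([74, 1488, 19]);
translate([1551, 144, 415]) cube([74, 1488, 19]);
translate([1666, 144, 415]) cube([74, 1488, 19]);
translate([1781, 144, 415]) cube([74, 1488, 19]);
translate([1896, 144, 415]) cube([74, 1488, 19]);
translate([2011, 144, 415]) cube([74, 1488, 19]);
translate([2126, 144, 415]) cube([74, 1488, 19]);
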